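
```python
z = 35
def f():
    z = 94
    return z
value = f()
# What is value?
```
94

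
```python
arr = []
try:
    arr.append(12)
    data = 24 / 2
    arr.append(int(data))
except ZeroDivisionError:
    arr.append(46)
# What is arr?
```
[12, 12]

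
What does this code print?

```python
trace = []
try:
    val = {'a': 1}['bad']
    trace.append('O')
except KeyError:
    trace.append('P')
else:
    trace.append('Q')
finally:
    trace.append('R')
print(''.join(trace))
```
PR

Exception: except runs, else skipped, finally runs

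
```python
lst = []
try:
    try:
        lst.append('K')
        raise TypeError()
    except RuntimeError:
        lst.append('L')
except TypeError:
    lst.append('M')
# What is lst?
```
['K', 'M']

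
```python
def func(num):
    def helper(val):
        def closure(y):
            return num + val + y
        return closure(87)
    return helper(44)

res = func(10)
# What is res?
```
141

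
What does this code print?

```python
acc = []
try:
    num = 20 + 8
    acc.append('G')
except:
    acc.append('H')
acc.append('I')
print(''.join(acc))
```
GI

No exception, try block completes normally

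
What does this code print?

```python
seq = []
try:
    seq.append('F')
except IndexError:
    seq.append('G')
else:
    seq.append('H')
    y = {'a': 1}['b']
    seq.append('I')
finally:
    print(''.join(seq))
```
FH

Try succeeds, else appends 'H', KeyError in else is uncaught, finally prints before exception propagates ('I' never appended)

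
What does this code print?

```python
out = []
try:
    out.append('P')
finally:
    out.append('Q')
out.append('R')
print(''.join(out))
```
PQR

try/finally without except, no exception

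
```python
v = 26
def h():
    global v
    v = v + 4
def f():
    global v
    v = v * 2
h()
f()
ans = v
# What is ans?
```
60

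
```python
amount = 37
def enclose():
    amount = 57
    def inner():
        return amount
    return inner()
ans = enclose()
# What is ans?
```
57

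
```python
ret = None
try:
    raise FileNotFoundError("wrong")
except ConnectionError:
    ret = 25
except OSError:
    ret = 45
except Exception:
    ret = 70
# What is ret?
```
45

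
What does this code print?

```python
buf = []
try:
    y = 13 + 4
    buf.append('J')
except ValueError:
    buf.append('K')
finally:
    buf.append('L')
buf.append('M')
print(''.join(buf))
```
JLM

finally runs after normal execution too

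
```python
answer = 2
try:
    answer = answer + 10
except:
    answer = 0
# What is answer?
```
12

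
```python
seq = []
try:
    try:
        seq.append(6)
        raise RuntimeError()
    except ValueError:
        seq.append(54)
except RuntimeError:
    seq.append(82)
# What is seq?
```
[6, 82]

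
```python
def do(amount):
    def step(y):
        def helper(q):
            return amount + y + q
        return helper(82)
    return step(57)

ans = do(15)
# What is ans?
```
154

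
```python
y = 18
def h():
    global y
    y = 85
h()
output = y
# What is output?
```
85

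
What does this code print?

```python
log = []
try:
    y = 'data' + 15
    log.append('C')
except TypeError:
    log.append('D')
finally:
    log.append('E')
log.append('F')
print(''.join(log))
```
DEF

finally always runs, even after exception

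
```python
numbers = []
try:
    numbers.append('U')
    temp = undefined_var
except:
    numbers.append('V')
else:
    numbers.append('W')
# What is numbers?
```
['U', 'V']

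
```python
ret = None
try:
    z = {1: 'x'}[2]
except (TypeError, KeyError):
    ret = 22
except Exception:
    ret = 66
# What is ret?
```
22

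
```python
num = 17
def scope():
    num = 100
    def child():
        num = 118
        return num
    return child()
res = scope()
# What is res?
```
118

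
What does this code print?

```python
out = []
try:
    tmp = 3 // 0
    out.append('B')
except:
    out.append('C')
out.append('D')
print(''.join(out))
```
CD

Exception raised in try, caught by bare except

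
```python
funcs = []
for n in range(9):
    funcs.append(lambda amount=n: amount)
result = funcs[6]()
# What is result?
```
6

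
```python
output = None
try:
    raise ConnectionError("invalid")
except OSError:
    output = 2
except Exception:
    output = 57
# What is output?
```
2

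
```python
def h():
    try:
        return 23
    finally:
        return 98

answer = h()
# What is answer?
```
98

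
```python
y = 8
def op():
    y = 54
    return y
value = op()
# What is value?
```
54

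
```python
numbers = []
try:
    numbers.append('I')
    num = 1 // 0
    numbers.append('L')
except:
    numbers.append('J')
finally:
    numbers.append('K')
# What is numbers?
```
['I', 'J', 'K']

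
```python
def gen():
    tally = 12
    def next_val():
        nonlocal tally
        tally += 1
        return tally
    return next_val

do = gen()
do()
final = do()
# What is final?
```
14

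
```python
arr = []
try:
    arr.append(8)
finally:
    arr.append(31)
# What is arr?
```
[8, 31]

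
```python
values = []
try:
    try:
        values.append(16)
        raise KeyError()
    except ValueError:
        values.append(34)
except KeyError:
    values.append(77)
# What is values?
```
[16, 77]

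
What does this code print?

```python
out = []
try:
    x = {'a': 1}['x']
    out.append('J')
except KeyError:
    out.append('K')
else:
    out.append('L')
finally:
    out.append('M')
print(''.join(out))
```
KM

Exception: except runs, else skipped, finally runs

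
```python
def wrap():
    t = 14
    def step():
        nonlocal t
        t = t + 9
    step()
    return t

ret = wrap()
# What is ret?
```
23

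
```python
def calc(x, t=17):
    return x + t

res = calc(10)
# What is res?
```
27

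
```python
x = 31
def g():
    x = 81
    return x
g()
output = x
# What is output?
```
31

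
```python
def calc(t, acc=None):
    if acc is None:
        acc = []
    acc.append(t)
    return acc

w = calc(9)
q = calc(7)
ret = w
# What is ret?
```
[9]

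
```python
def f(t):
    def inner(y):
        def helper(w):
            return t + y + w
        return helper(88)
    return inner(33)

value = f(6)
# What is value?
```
127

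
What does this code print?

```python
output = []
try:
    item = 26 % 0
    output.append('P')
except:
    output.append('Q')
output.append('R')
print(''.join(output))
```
QR

Exception raised in try, caught by bare except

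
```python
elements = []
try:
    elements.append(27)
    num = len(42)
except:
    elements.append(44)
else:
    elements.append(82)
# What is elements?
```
[27, 44]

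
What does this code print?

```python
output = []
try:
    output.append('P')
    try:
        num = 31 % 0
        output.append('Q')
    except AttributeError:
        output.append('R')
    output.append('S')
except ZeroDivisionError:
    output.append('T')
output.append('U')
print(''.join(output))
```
PTU

Inner handler doesn't match, propagates to outer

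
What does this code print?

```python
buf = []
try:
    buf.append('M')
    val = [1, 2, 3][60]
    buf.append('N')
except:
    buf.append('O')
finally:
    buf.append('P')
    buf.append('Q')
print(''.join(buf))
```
MOPQ

Code before exception runs, then except, then all of finally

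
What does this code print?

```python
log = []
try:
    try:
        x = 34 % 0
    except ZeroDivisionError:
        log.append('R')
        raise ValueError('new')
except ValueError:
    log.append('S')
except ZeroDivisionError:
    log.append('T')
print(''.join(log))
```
RS

New ValueError raised, caught by outer ValueError handler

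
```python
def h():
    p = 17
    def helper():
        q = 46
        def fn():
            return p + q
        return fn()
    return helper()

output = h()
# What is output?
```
63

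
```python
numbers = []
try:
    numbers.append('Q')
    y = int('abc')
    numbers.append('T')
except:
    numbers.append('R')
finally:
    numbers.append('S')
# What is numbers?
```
['Q', 'R', 'S']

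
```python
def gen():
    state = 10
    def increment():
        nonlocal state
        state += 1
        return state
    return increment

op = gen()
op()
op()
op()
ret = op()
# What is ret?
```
14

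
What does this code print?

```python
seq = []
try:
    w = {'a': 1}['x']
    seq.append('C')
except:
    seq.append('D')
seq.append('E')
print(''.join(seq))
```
DE

Exception raised in try, caught by bare except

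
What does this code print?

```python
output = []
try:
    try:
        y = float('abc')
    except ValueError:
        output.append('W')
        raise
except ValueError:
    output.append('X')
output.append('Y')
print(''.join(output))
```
WXY

raise without argument re-raises current exception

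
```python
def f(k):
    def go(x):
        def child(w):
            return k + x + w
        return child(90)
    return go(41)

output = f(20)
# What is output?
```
151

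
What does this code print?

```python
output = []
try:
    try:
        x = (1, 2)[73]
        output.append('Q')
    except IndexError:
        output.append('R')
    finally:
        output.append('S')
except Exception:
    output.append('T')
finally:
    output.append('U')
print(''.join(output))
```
RSU

Both finally blocks run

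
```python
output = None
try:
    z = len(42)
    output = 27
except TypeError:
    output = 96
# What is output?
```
96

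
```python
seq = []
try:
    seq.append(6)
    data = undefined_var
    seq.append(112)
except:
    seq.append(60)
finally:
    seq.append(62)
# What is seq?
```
[6, 60, 62]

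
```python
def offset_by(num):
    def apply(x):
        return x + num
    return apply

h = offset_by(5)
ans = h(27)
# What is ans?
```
32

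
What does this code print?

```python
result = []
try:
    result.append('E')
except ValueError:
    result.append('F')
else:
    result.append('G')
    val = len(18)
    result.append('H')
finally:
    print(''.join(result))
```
EG

Try succeeds, else appends 'G', TypeError in else is uncaught, finally prints before exception propagates ('H' never appended)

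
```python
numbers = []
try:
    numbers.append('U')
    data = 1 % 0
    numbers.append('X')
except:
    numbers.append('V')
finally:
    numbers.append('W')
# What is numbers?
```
['U', 'V', 'W']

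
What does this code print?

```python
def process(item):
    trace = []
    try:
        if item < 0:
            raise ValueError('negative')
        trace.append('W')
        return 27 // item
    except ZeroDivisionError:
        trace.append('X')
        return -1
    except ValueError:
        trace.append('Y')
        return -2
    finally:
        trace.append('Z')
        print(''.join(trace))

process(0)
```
WXZ

item=0 causes ZeroDivisionError, caught, finally prints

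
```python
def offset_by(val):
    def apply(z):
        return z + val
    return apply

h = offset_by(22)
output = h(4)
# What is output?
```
26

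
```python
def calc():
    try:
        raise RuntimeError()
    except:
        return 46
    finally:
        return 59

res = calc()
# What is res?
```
59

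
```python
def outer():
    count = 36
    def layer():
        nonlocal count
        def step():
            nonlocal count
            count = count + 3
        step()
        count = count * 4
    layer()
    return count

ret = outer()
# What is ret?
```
156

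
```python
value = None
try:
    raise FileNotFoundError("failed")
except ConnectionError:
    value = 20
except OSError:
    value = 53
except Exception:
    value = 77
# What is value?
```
53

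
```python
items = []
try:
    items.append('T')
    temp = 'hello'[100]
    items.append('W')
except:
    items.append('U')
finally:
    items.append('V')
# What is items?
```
['T', 'U', 'V']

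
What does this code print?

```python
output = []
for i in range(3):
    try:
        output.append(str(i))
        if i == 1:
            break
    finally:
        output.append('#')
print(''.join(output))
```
0#1#

finally runs even when breaking out of loop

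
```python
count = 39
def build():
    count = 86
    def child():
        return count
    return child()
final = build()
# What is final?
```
86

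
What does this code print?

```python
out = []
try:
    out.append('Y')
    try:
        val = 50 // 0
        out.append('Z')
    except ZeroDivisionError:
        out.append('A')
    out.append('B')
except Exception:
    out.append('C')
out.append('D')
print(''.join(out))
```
YABD

Inner exception caught by inner handler, outer continues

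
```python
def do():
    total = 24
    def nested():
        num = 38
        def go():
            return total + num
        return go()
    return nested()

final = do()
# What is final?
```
62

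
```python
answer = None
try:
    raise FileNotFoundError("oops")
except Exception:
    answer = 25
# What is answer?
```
25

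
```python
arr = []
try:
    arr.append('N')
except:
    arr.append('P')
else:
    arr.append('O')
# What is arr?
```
['N', 'O']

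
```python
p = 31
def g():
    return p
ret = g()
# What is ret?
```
31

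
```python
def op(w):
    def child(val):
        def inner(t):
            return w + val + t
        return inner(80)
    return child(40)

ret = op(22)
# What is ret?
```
142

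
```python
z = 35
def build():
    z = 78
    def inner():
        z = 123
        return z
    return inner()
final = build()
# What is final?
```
123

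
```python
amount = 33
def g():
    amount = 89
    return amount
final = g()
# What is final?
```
89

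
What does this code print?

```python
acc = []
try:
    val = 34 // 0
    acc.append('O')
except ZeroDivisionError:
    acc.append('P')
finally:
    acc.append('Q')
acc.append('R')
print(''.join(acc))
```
PQR

finally always runs, even after exception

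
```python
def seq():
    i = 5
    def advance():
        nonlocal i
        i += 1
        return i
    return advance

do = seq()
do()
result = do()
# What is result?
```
7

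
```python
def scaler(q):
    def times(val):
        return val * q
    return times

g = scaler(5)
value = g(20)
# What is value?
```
100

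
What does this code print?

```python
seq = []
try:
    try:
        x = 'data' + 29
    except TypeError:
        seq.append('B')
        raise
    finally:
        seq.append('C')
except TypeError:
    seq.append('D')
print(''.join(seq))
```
BCD

finally runs before re-raised exception propagates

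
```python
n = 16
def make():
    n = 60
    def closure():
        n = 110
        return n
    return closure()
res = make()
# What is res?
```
110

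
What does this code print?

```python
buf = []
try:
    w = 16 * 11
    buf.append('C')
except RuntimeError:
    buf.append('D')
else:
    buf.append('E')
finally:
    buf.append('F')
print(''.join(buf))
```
CEF

else runs before finally when no exception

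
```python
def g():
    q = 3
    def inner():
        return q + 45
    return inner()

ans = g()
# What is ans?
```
48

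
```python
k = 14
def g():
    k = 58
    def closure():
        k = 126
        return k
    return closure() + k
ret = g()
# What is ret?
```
184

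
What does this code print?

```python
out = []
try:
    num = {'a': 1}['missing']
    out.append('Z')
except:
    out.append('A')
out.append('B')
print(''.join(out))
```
AB

Exception raised in try, caught by bare except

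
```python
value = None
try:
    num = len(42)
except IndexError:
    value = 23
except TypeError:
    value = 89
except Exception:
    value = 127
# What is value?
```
89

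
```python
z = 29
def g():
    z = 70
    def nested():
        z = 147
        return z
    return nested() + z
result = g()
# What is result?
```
217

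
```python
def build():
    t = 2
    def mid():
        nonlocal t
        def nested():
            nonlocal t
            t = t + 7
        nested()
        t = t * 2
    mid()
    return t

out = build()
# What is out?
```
18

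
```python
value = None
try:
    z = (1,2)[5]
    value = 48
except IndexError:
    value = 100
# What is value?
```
100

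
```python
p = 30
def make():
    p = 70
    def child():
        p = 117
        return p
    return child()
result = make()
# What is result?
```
117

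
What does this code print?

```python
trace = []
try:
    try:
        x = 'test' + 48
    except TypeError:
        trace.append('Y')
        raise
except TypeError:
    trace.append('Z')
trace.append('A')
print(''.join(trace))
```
YZA

raise without argument re-raises current exception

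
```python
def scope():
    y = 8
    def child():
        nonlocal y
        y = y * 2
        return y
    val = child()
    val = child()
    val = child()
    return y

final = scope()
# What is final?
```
64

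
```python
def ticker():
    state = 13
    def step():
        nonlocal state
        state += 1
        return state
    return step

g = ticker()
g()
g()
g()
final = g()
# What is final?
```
17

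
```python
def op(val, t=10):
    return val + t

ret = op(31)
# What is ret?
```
41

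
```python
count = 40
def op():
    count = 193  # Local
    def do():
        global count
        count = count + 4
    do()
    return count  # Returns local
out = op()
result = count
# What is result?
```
44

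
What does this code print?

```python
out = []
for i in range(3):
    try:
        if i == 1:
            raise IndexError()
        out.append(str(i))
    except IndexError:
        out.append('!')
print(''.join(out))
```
0!2

Exception on i=1 caught, loop continues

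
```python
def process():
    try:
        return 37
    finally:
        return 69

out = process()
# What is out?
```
69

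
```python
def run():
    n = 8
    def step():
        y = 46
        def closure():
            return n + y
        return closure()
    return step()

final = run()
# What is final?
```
54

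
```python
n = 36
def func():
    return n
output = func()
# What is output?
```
36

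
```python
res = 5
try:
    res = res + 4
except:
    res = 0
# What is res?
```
9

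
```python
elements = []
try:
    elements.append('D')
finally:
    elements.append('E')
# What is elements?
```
['D', 'E']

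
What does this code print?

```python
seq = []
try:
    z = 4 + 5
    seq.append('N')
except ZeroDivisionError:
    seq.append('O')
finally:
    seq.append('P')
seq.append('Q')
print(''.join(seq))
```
NPQ

finally runs after normal execution too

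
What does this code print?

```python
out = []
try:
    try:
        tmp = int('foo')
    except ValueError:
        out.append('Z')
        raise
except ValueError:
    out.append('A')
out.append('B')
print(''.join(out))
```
ZAB

raise without argument re-raises current exception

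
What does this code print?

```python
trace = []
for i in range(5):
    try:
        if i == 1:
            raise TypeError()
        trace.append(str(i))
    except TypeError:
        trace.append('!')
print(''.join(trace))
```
0!234

Exception on i=1 caught, loop continues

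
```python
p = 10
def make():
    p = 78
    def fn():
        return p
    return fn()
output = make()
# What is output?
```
78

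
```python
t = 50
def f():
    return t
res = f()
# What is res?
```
50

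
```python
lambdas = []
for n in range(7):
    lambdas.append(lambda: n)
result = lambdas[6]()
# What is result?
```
6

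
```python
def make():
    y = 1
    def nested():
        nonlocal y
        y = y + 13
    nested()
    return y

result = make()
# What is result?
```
14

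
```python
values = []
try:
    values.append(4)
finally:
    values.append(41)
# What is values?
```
[4, 41]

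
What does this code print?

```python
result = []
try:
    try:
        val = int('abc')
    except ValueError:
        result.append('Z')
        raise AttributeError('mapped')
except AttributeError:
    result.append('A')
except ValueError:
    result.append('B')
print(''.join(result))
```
ZA

New AttributeError raised, caught by outer AttributeError handler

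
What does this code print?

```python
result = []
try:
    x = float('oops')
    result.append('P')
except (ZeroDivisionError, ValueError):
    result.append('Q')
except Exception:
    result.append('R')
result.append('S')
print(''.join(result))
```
QS

ValueError matches tuple containing it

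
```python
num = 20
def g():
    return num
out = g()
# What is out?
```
20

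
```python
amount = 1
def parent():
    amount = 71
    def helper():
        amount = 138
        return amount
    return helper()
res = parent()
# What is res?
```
138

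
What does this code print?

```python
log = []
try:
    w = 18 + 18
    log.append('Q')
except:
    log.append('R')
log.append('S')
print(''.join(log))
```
QS

No exception, try block completes normally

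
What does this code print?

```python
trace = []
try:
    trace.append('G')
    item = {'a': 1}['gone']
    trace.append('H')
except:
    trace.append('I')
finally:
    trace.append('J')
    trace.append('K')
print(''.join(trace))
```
GIJK

Code before exception runs, then except, then all of finally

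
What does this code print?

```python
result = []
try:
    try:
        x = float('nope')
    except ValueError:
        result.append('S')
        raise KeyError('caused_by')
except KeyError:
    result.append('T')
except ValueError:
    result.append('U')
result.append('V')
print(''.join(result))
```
STV

KeyError raised and caught, original ValueError not re-raised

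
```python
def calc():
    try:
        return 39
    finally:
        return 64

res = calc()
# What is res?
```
64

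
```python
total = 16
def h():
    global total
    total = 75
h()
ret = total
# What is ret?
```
75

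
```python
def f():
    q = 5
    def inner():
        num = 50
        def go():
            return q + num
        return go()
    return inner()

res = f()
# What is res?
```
55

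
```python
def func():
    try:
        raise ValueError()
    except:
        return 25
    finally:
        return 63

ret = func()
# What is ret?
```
63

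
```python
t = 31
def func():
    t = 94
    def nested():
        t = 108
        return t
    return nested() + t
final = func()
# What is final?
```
202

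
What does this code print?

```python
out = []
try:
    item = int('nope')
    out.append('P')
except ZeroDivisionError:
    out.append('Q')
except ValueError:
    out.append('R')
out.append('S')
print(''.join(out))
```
RS

ValueError is caught by its specific handler, not ZeroDivisionError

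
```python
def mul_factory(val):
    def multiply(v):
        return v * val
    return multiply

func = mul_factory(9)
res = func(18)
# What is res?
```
162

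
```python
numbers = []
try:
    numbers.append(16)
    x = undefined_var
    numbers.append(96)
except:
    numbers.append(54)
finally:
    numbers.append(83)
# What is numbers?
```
[16, 54, 83]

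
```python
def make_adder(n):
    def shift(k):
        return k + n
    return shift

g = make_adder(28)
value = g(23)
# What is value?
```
51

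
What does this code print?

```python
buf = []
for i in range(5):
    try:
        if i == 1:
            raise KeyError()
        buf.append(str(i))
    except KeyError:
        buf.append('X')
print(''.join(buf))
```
0X234

Exception on i=1 caught, loop continues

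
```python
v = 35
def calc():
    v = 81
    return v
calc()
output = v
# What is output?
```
35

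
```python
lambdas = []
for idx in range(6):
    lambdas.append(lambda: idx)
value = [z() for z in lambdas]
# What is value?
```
[5, 5, 5, 5, 5, 5]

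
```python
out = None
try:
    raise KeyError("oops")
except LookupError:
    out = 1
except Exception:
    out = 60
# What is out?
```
1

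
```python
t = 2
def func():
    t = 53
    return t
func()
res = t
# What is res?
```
2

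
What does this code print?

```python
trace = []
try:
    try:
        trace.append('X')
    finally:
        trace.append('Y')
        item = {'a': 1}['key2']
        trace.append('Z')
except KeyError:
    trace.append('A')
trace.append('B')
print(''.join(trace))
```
XYAB

Exception in inner finally caught by outer except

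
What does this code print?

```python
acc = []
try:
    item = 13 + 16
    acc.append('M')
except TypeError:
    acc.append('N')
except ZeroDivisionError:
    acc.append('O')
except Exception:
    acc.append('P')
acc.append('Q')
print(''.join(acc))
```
MQ

No exception, try block completes normally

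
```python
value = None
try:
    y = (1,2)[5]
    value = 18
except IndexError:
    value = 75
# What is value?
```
75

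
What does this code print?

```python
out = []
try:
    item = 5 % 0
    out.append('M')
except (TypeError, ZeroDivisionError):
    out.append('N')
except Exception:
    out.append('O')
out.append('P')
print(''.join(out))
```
NP

ZeroDivisionError matches tuple containing it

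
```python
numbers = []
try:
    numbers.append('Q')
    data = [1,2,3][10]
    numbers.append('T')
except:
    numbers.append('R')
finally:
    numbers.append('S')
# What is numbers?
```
['Q', 'R', 'S']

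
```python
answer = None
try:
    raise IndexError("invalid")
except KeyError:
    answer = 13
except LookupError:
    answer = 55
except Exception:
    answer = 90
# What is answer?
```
55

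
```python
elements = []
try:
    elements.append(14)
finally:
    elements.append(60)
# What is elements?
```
[14, 60]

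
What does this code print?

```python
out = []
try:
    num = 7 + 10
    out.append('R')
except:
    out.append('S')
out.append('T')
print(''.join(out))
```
RT

No exception, try block completes normally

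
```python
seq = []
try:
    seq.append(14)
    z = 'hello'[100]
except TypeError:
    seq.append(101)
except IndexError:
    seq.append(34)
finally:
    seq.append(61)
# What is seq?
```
[14, 34, 61]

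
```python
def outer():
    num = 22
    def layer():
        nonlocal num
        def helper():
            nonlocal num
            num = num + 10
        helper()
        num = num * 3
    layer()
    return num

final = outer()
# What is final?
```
96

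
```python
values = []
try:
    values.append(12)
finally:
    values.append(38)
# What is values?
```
[12, 38]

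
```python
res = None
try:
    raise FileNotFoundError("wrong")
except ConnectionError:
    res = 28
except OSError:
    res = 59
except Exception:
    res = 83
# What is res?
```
59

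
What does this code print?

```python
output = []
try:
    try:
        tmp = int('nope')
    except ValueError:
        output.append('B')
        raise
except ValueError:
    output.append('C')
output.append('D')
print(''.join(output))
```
BCD

raise without argument re-raises current exception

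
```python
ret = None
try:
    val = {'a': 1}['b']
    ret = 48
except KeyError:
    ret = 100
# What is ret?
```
100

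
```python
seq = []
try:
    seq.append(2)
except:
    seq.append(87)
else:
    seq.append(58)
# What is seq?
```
[2, 58]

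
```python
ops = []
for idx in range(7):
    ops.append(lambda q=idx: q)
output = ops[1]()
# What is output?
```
1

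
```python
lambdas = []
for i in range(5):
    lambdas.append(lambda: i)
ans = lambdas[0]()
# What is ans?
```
4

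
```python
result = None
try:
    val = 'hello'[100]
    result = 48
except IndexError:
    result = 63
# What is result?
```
63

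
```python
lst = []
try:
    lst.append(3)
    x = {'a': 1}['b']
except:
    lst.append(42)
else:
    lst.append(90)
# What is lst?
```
[3, 42]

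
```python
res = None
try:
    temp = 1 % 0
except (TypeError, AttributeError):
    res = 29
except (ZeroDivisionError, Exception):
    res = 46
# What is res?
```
46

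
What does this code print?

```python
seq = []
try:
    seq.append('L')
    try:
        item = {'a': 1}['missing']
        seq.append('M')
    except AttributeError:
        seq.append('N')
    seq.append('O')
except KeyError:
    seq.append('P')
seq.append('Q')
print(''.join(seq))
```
LPQ

Inner handler doesn't match, propagates to outer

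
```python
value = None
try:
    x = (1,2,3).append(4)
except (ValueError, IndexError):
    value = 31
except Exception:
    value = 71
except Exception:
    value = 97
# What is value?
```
71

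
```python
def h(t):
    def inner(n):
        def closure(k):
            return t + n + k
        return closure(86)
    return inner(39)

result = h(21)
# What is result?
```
146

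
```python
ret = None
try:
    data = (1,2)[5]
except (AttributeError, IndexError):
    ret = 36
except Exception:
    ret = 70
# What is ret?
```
36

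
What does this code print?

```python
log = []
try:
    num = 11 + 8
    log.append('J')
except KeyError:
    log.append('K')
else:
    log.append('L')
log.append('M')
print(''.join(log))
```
JLM

else block runs when no exception occurs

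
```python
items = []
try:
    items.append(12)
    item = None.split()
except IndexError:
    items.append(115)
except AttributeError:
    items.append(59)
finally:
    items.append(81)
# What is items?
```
[12, 59, 81]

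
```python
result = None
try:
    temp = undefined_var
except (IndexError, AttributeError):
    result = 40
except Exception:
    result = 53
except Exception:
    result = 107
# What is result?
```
53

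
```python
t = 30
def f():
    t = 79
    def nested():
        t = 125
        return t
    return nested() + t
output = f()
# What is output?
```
204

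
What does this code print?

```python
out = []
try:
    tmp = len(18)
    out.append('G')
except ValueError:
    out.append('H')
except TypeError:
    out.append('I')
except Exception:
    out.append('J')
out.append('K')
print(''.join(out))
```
IK

TypeError matches before generic Exception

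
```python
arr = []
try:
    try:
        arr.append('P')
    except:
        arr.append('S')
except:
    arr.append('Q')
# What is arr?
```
['P']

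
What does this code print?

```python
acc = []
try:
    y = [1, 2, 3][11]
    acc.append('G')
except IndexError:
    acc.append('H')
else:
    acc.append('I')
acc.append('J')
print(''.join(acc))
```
HJ

else block skipped when exception is caught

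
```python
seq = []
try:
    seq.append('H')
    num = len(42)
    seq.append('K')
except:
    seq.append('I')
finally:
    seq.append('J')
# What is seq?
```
['H', 'I', 'J']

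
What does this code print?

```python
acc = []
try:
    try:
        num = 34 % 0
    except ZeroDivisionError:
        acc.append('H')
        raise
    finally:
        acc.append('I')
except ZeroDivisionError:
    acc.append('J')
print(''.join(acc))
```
HIJ

finally runs before re-raised exception propagates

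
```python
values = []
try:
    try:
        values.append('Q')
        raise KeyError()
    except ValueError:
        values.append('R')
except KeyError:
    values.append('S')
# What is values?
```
['Q', 'S']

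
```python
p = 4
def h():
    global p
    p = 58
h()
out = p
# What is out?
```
58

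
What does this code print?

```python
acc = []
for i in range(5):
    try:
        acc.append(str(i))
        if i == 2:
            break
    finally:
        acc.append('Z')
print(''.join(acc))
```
0Z1Z2Z

finally runs even when breaking out of loop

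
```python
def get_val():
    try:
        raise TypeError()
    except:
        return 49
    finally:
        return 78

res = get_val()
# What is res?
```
78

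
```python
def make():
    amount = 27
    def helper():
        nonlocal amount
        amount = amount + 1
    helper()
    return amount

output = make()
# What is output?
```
28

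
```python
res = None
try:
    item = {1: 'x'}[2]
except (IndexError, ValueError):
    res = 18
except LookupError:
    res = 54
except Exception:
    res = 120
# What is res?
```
54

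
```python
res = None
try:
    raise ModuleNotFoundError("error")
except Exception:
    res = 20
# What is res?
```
20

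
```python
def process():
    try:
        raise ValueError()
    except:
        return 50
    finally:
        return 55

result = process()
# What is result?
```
55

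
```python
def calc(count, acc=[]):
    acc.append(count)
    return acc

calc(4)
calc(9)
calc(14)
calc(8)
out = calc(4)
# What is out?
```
[4, 9, 14, 8, 4]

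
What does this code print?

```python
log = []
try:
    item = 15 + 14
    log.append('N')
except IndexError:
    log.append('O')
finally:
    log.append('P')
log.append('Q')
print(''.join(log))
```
NPQ

finally runs after normal execution too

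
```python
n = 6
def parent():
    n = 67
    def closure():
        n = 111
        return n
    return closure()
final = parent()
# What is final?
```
111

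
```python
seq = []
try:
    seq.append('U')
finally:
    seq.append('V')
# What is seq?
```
['U', 'V']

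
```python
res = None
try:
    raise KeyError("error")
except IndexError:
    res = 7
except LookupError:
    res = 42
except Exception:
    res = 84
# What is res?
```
42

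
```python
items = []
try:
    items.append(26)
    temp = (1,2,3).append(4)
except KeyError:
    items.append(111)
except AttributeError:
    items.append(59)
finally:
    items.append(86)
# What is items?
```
[26, 59, 86]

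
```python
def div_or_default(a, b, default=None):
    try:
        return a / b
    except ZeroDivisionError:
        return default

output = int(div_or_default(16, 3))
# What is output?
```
5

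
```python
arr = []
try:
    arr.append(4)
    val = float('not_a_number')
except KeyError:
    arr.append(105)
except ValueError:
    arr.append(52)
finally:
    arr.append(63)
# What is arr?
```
[4, 52, 63]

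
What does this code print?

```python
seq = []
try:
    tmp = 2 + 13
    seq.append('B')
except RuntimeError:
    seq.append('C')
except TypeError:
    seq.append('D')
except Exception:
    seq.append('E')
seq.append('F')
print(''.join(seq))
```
BF

No exception, try block completes normally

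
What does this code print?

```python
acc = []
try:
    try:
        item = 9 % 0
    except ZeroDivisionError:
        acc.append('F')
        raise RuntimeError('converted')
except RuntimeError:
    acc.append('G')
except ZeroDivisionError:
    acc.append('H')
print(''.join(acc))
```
FG

New RuntimeError raised, caught by outer RuntimeError handler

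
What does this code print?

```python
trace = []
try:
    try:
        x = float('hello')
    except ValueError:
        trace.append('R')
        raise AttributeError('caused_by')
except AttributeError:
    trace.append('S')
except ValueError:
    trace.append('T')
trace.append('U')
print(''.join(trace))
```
RSU

AttributeError raised and caught, original ValueError not re-raised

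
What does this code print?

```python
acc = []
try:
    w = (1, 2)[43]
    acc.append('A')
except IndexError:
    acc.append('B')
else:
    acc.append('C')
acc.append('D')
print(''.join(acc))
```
BD

else block skipped when exception is caught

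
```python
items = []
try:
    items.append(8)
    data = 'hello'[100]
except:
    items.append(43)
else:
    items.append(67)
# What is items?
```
[8, 43]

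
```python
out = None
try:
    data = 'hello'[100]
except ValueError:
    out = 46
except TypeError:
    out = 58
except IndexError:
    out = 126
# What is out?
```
126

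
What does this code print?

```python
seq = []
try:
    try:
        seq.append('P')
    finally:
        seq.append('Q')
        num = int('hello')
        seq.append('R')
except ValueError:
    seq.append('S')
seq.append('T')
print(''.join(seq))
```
PQST

Exception in inner finally caught by outer except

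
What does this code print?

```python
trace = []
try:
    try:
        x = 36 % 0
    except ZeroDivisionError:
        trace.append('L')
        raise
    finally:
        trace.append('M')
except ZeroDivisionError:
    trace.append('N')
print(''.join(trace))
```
LMN

finally runs before re-raised exception propagates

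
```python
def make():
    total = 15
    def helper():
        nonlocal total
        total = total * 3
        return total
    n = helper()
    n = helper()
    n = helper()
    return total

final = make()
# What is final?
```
405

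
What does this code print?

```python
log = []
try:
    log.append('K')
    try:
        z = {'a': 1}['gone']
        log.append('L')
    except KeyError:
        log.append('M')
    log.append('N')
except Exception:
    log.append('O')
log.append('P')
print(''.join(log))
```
KMNP

Inner exception caught by inner handler, outer continues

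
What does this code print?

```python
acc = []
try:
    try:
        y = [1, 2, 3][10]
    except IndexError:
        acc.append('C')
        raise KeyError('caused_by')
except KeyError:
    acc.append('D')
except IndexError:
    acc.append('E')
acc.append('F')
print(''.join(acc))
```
CDF

KeyError raised and caught, original IndexError not re-raised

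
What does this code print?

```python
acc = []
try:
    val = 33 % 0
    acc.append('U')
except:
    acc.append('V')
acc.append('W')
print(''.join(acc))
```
VW

Exception raised in try, caught by bare except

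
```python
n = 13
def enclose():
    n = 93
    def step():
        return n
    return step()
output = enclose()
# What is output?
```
93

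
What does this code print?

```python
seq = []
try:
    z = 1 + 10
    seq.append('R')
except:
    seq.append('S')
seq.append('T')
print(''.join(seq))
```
RT

No exception, try block completes normally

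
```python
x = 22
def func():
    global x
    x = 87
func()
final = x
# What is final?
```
87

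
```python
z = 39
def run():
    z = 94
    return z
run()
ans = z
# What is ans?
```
39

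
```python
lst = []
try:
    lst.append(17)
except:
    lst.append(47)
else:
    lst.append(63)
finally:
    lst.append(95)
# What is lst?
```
[17, 63, 95]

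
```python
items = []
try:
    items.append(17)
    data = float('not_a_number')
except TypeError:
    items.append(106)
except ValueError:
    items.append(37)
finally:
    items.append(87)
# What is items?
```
[17, 37, 87]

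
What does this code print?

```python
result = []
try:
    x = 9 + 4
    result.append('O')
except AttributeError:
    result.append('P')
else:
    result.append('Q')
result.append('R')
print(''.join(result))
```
OQR

else block runs when no exception occurs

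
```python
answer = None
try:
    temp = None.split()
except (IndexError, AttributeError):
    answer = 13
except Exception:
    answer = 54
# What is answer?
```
13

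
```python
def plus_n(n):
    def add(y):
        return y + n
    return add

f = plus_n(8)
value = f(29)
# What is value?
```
37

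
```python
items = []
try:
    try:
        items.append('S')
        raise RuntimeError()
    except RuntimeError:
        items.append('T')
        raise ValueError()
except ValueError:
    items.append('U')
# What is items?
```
['S', 'T', 'U']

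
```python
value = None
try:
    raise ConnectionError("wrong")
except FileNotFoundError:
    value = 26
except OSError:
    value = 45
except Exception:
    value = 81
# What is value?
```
45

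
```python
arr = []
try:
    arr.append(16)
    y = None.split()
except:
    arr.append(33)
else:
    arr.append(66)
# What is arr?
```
[16, 33]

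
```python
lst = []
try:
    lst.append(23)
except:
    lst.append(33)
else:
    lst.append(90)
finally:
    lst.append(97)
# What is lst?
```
[23, 90, 97]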